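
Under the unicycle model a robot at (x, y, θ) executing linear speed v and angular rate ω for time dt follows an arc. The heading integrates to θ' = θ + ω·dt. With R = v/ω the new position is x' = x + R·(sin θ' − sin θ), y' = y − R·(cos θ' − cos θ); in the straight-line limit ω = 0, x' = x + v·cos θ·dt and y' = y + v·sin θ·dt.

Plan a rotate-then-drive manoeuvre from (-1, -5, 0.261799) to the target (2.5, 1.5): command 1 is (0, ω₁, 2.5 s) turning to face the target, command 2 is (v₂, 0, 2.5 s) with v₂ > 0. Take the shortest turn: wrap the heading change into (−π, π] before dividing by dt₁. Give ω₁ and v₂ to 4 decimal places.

heading to target = atan2(1.5−-5, 2.5−-1) = 1.0769
Δθ = wrap(1.0769 − 0.2618) = 0.8151; ω₁ = Δθ/dt₁ = 0.3260
distance = √((2.5−-1)² + (1.5−-5)²) = 7.3824; v₂ = distance/dt₂ = 2.9530

ω₁ = 0.3260, v₂ = 2.9530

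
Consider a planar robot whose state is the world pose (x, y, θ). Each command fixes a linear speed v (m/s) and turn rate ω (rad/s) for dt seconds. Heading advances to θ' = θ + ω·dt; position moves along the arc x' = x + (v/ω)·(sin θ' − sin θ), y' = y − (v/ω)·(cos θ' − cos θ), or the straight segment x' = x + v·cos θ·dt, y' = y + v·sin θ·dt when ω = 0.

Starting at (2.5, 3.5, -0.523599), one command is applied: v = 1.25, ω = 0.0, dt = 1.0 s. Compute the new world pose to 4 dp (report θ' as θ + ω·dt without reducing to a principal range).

θ' = -0.5236 + 0.0·1.0 = -0.5236
ω = 0 → straight: x' = 2.5 + 1.25·cos(-0.5236)·1.0 = 3.5825
y' = 3.5 + 1.25·sin(-0.5236)·1.0 = 2.8750

(3.5825, 2.8750, -0.5236)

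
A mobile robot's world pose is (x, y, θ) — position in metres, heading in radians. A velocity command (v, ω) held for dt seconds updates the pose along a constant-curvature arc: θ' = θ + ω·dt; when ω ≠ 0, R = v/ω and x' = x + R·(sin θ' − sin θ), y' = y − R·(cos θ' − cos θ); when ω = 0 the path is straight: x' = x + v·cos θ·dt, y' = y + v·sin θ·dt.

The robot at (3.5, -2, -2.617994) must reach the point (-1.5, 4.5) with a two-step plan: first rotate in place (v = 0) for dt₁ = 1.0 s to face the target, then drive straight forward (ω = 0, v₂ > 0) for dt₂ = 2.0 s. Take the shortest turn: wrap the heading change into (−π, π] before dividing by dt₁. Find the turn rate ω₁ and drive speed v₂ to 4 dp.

heading to target = atan2(4.5−-2, -1.5−3.5) = 2.2265
Δθ = wrap(2.2265 − -2.6180) = -1.4387; ω₁ = Δθ/dt₁ = -1.4387
distance = √((-1.5−3.5)² + (4.5−-2)²) = 8.2006; v₂ = distance/dt₂ = 4.1003

ω₁ = -1.4387, v₂ = 4.1003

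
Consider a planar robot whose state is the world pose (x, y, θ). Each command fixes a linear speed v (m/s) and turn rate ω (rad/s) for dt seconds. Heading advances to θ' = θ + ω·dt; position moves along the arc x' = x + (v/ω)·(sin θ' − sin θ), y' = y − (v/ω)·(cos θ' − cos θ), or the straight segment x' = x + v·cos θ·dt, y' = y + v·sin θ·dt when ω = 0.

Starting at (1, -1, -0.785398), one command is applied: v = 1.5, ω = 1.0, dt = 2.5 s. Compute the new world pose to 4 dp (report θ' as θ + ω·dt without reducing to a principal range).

θ' = -0.7854 + 1.0·2.5 = 1.7146
R = v/ω = 1.5/1.0 = 1.5000
x' = 1 + 1.5000·(sin 1.7146 − sin -0.7854) = 3.5452
y' = -1 − 1.5000·(cos 1.7146 − cos -0.7854) = 0.2756

(3.5452, 0.2756, 1.7146)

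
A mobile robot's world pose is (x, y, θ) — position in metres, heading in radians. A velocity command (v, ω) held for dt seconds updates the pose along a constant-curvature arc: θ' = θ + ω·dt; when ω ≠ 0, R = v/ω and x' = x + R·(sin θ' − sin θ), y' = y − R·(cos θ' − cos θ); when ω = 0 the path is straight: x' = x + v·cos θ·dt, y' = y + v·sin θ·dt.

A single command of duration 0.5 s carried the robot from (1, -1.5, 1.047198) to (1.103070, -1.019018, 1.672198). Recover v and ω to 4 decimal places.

Δθ = 1.672198 − 1.047198 = 0.625000
ω = Δθ/dt = 0.625000/0.5 = 1.2500
R = −Δy/(cos θ' − cos θ) = 0.8000
v = R·ω = 0.8000·1.2500 = 1.0000

v = 1.0000, ω = 1.2500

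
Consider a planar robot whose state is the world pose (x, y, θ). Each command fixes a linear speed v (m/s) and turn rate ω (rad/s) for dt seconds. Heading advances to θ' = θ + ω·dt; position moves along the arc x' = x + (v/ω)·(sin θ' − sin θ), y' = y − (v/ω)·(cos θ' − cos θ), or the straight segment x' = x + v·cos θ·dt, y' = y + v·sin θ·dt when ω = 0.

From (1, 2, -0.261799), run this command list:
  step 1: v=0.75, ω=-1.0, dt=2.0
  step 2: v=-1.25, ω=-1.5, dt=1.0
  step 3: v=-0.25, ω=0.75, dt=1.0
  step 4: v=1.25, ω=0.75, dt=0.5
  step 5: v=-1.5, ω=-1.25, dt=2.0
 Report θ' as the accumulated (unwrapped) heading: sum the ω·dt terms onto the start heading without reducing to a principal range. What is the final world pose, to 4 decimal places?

step 1: θ'=-2.2618 (R=-0.7500) → pose (1.3838, 0.7976, -2.2618)
step 2: θ'=-3.7618 (R=0.8333) → pose (2.5104, 0.9446, -3.7618)
step 3: θ'=-3.0118 (R=-0.3333) → pose (2.7472, 0.8853, -3.0118)
step 4: θ'=-2.6368 (R=1.6667) → pose (2.1569, 0.6915, -2.6368)
step 5: θ'=-5.1368 (R=1.2000) → pose (3.8308, -0.8530, -5.1368)

(3.8308, -0.8530, -5.1368)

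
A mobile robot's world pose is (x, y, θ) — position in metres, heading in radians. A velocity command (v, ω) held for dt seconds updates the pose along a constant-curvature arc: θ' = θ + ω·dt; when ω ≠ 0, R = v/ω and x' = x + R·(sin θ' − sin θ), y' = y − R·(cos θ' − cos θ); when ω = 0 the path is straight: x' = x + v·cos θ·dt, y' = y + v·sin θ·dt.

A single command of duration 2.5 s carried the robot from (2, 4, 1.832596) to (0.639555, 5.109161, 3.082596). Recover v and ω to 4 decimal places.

v = 0.7500, ω = 0.5000

Δθ = 3.082596 − 1.832596 = 1.250000
ω = Δθ/dt = 1.250000/2.5 = 0.5000
R = Δx/(sin θ' − sin θ) = 1.5000
v = R·ω = 1.5000·0.5000 = 0.7500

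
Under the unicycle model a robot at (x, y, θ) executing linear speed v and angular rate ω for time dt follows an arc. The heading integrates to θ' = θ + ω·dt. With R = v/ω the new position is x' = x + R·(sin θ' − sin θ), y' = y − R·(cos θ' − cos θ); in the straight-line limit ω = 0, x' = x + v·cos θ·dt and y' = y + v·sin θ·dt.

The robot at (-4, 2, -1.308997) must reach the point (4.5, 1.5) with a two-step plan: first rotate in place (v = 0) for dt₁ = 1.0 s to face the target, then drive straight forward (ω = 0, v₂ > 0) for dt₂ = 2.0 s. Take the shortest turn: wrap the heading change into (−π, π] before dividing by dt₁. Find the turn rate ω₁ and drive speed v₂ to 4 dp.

heading to target = atan2(1.5−2, 4.5−-4) = -0.0588
Δθ = wrap(-0.0588 − -1.3090) = 1.2502; ω₁ = Δθ/dt₁ = 1.2502
distance = √((4.5−-4)² + (1.5−2)²) = 8.5147; v₂ = distance/dt₂ = 4.2573

ω₁ = 1.2502, v₂ = 4.2573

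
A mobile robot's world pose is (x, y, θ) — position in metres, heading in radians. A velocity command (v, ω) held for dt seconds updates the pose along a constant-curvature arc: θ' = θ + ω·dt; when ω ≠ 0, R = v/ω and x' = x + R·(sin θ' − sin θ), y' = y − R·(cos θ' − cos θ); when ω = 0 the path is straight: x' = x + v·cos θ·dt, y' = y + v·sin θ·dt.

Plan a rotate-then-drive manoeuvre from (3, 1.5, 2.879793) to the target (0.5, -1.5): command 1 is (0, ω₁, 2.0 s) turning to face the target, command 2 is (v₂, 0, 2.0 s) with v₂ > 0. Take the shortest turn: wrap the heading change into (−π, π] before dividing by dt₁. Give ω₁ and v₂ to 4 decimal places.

heading to target = atan2(-1.5−1.5, 0.5−3) = -2.2655
Δθ = wrap(-2.2655 − 2.8798) = 1.1379; ω₁ = Δθ/dt₁ = 0.5689
distance = √((0.5−3)² + (-1.5−1.5)²) = 3.9051; v₂ = distance/dt₂ = 1.9526

ω₁ = 0.5689, v₂ = 1.9526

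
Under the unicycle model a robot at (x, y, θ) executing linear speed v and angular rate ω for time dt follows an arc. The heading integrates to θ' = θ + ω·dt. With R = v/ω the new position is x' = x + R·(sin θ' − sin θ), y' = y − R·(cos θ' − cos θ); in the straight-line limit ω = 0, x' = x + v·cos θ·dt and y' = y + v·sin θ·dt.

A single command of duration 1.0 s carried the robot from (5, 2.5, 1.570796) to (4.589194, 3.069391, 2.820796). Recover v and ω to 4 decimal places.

v = 0.7500, ω = 1.2500

Δθ = 2.820796 − 1.570796 = 1.250000
ω = Δθ/dt = 1.250000/1.0 = 1.2500
R = −Δy/(cos θ' − cos θ) = 0.6000
v = R·ω = 0.6000·1.2500 = 0.7500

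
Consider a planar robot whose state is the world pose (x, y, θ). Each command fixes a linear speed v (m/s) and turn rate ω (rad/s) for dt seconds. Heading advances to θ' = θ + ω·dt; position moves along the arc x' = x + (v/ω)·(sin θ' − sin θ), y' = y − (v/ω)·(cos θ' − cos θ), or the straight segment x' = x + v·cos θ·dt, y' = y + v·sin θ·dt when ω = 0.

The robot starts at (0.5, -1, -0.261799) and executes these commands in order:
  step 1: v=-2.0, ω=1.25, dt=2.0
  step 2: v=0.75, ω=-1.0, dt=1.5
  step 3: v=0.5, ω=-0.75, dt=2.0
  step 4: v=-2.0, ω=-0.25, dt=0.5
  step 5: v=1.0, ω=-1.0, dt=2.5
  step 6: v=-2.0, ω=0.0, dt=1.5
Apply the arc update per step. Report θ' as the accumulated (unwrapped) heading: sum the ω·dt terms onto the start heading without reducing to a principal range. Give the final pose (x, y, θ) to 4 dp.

step 1: θ'=2.2382 (R=-1.6000) → pose (-1.1708, -3.5358, 2.2382)
step 2: θ'=0.7382 (R=-0.7500) → pose (-1.0864, -2.5168, 0.7382)
step 3: θ'=-0.7618 (R=-0.6667) → pose (-0.1777, -2.5276, -0.7618)
step 4: θ'=-0.8868 (R=8.0000) → pose (-0.8563, -1.7940, -0.8868)
step 5: θ'=-3.3868 (R=-1.0000) → pose (-1.8741, -3.3959, -3.3868)
step 6: θ'=-3.3868 (straight) → pose (1.0362, -4.1242, -3.3868)

(1.0362, -4.1242, -3.3868)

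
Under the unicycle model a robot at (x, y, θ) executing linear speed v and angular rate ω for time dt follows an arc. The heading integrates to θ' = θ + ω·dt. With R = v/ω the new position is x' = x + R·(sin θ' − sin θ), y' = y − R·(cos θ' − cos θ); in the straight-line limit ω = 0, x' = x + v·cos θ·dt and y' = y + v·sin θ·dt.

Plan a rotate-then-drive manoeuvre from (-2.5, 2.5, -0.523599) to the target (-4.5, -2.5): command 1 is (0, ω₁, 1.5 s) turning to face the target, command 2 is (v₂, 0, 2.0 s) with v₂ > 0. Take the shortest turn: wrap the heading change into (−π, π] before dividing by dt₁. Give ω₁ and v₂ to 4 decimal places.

heading to target = atan2(-2.5−2.5, -4.5−-2.5) = -1.9513
Δθ = wrap(-1.9513 − -0.5236) = -1.4277; ω₁ = Δθ/dt₁ = -0.9518
distance = √((-4.5−-2.5)² + (-2.5−2.5)²) = 5.3852; v₂ = distance/dt₂ = 2.6926

ω₁ = -0.9518, v₂ = 2.6926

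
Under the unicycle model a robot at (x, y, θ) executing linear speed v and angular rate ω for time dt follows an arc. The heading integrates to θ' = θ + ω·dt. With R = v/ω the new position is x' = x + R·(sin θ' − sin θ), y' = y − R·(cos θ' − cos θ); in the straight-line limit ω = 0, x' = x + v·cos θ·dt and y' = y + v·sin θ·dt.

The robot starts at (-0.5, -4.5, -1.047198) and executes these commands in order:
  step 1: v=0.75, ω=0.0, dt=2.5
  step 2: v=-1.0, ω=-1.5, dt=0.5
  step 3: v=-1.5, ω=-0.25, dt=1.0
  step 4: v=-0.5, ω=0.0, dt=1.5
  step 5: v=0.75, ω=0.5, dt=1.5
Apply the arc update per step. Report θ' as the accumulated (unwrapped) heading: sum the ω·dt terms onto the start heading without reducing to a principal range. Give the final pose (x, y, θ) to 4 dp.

step 1: θ'=-1.0472 (straight) → pose (0.4375, -6.1238, -1.0472)
step 2: θ'=-1.7972 (R=0.6667) → pose (0.3652, -5.6408, -1.7972)
step 3: θ'=-2.0472 (R=6.0000) → pose (0.8802, -4.2361, -2.0472)
step 4: θ'=-2.0472 (straight) → pose (1.2241, -3.5697, -2.0472)
step 5: θ'=-1.2972 (R=1.5000) → pose (1.1129, -4.6628, -1.2972)

(1.1129, -4.6628, -1.2972)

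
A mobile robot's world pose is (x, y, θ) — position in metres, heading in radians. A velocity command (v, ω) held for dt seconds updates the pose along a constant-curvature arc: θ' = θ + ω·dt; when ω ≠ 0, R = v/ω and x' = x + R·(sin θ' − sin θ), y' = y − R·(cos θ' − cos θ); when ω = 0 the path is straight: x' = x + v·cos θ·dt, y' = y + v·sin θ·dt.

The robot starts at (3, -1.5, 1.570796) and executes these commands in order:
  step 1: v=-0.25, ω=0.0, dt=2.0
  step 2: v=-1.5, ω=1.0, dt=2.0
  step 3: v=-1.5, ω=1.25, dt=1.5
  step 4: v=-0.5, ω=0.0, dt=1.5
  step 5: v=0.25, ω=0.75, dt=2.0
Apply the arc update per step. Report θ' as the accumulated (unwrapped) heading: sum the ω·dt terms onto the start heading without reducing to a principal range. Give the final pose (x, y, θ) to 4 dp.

(5.4670, -0.9520, 6.9458)

step 1: θ'=1.5708 (straight) → pose (3.0000, -2.0000, 1.5708)
step 2: θ'=3.5708 (R=-1.5000) → pose (5.1242, -3.3639, 3.5708)
step 3: θ'=5.4458 (R=-1.2000) → pose (5.5163, -1.4695, 5.4458)
step 4: θ'=5.4458 (straight) → pose (5.0143, -0.9123, 5.4458)
step 5: θ'=6.9458 (R=0.3333) → pose (5.4670, -0.9520, 6.9458)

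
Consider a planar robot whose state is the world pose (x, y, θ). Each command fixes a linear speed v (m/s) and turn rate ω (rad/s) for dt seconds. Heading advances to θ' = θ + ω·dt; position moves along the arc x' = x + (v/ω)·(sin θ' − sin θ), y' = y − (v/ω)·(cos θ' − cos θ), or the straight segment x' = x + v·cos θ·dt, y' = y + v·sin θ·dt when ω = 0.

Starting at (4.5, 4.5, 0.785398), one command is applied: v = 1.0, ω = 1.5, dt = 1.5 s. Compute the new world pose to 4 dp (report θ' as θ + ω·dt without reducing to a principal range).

θ' = 0.7854 + 1.5·1.5 = 3.0354
R = v/ω = 1.0/1.5 = 0.6667
x' = 4.5 + 0.6667·(sin 3.0354 − sin 0.7854) = 4.0993
y' = 4.5 − 0.6667·(cos 3.0354 − cos 0.7854) = 5.6343

(4.0993, 5.6343, 3.0354)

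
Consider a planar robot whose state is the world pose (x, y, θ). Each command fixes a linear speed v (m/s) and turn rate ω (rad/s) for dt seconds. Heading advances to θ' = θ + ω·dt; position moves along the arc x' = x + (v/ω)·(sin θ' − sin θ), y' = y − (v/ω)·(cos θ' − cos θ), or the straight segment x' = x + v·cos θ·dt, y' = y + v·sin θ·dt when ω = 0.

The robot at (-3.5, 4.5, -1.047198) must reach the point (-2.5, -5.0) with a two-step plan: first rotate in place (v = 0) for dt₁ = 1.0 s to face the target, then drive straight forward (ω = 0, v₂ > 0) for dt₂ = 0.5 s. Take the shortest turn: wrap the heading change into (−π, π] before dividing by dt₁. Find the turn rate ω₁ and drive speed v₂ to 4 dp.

heading to target = atan2(-5−4.5, -2.5−-3.5) = -1.4659
Δθ = wrap(-1.4659 − -1.0472) = -0.4187; ω₁ = Δθ/dt₁ = -0.4187
distance = √((-2.5−-3.5)² + (-5−4.5)²) = 9.5525; v₂ = distance/dt₂ = 19.1050

ω₁ = -0.4187, v₂ = 19.1050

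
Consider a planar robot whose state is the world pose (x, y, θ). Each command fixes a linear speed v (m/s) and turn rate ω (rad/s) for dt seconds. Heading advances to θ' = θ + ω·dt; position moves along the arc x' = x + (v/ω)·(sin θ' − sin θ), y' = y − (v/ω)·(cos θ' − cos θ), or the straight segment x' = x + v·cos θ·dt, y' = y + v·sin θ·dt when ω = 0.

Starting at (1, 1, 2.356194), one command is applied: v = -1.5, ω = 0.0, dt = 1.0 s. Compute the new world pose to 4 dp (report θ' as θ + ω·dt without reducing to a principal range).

θ' = 2.3562 + 0.0·1.0 = 2.3562
ω = 0 → straight: x' = 1 + -1.5·cos(2.3562)·1.0 = 2.0607
y' = 1 + -1.5·sin(2.3562)·1.0 = -0.0607

(2.0607, -0.0607, 2.3562)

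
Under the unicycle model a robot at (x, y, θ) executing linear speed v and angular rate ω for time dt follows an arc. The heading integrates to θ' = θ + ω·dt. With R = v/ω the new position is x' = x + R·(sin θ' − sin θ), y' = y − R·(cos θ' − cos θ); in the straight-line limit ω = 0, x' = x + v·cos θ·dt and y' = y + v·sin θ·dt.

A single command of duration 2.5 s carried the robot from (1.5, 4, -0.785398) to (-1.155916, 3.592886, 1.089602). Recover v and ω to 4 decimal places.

v = -1.2500, ω = 0.7500

Δθ = 1.089602 − -0.785398 = 1.875000
ω = Δθ/dt = 1.875000/2.5 = 0.7500
R = Δx/(sin θ' − sin θ) = -1.6667
v = R·ω = -1.6667·0.7500 = -1.2500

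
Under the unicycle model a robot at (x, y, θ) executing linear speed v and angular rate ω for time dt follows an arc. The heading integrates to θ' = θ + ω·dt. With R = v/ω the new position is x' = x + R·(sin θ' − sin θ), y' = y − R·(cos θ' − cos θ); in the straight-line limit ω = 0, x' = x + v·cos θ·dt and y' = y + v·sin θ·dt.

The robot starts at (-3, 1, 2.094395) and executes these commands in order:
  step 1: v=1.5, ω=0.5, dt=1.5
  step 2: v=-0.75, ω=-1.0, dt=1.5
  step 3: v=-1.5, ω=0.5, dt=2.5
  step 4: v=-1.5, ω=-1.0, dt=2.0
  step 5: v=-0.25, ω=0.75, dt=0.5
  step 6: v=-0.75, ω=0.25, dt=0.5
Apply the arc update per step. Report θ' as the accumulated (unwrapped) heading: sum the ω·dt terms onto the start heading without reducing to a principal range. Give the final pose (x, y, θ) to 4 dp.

(-3.0667, -4.6853, 1.0944)

step 1: θ'=2.8444 (R=3.0000) → pose (-4.7196, 2.3685, 2.8444)
step 2: θ'=1.3444 (R=0.7500) → pose (-4.2083, 1.4830, 1.3444)
step 3: θ'=2.5944 (R=-3.0000) → pose (-2.8458, -1.7524, 2.5944)
step 4: θ'=0.5944 (R=1.5000) → pose (-2.7862, -4.2761, 0.5944)
step 5: θ'=0.9694 (R=-0.3333) → pose (-2.8744, -4.3636, 0.9694)
step 6: θ'=1.0944 (R=-3.0000) → pose (-3.0667, -4.6853, 1.0944)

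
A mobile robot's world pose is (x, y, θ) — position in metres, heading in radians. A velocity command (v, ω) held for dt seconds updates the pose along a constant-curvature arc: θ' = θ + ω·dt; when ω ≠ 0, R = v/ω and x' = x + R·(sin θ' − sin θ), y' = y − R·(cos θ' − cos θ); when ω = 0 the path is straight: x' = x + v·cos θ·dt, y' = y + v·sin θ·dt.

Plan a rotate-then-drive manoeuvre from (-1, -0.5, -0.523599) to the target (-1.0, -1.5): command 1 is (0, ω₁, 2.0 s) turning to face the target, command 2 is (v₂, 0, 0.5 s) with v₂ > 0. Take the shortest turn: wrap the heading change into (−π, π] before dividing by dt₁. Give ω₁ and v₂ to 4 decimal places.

ω₁ = -0.5236, v₂ = 2.0000

heading to target = atan2(-1.5−-0.5, -1−-1) = -1.5708
Δθ = wrap(-1.5708 − -0.5236) = -1.0472; ω₁ = Δθ/dt₁ = -0.5236
distance = √((-1−-1)² + (-1.5−-0.5)²) = 1.0000; v₂ = distance/dt₂ = 2.0000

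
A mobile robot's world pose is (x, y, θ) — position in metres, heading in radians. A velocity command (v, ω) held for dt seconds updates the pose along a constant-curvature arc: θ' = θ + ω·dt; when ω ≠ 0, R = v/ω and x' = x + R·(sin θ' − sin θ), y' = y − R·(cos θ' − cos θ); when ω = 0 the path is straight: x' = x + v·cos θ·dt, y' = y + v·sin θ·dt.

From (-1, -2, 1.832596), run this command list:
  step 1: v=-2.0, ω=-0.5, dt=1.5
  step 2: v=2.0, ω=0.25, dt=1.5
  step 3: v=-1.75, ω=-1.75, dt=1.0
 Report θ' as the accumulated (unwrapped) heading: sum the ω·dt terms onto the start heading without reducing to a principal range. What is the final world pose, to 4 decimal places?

step 1: θ'=1.0826 (R=4.0000) → pose (-1.3310, -4.9114, 1.0826)
step 2: θ'=1.4576 (R=8.0000) → pose (-0.4476, -2.0628, 1.4576)
step 3: θ'=-0.2924 (R=1.0000) → pose (-1.7295, -2.9074, -0.2924)

(-1.7295, -2.9074, -0.2924)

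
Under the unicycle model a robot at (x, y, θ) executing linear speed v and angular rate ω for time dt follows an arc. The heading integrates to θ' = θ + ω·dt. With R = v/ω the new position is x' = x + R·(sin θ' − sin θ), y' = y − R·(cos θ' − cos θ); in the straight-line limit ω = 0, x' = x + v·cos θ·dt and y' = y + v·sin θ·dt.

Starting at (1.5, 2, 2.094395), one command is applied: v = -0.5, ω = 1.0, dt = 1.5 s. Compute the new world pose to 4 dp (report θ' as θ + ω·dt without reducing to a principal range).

(2.1518, 1.8004, 3.5944)

θ' = 2.0944 + 1.0·1.5 = 3.5944
R = v/ω = -0.5/1.0 = -0.5000
x' = 1.5 + -0.5000·(sin 3.5944 − sin 2.0944) = 2.1518
y' = 2 − -0.5000·(cos 3.5944 − cos 2.0944) = 1.8004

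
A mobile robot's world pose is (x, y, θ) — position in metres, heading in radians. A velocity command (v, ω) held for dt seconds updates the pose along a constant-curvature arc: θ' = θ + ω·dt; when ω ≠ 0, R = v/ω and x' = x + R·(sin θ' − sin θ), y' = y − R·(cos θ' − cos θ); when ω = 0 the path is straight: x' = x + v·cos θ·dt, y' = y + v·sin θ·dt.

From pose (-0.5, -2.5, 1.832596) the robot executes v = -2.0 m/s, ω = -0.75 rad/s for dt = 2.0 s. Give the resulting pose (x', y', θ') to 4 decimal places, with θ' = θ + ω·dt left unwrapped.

(-2.2051, -5.7107, 0.3326)

θ' = 1.8326 + -0.75·2.0 = 0.3326
R = v/ω = -2.0/-0.75 = 2.6667
x' = -0.5 + 2.6667·(sin 0.3326 − sin 1.8326) = -2.2051
y' = -2.5 − 2.6667·(cos 0.3326 − cos 1.8326) = -5.7107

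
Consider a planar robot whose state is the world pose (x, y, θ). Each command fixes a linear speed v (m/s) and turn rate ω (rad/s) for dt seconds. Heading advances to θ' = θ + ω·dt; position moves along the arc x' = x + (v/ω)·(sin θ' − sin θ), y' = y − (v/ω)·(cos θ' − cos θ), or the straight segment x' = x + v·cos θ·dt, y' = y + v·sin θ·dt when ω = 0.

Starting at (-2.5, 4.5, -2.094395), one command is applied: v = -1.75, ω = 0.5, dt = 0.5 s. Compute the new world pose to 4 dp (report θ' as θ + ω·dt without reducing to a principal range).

θ' = -2.0944 + 0.5·0.5 = -1.8444
R = v/ω = -1.75/0.5 = -3.5000
x' = -2.5 + -3.5000·(sin -1.8444 − sin -2.0944) = -2.1613
y' = 4.5 − -3.5000·(cos -1.8444 − cos -2.0944) = 5.3043

(-2.1613, 5.3043, -1.8444)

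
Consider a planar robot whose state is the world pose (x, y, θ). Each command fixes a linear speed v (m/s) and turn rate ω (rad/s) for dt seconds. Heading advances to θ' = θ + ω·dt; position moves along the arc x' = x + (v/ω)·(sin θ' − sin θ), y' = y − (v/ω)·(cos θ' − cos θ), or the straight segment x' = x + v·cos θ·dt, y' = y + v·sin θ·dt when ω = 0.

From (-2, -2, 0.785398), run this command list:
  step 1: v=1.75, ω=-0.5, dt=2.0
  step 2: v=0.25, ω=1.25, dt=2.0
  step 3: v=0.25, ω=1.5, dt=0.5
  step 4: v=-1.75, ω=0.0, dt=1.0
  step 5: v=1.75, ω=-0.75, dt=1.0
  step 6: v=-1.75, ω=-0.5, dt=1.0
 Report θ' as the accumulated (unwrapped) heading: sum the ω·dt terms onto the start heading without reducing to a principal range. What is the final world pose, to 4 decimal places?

(2.3066, -1.6148, 1.7854)

step 1: θ'=-0.2146 (R=-3.5000) → pose (1.2202, -1.0552, -0.2146)
step 2: θ'=2.2854 (R=0.2000) → pose (1.4139, -0.7287, 2.2854)
step 3: θ'=3.0354 (R=0.1667) → pose (1.3057, -0.6722, 3.0354)
step 4: θ'=3.0354 (straight) → pose (3.0458, -0.8577, 3.0354)
step 5: θ'=2.2854 (R=-2.3333) → pose (1.5306, -0.0666, 2.2854)
step 6: θ'=1.7854 (R=3.5000) → pose (2.3066, -1.6148, 1.7854)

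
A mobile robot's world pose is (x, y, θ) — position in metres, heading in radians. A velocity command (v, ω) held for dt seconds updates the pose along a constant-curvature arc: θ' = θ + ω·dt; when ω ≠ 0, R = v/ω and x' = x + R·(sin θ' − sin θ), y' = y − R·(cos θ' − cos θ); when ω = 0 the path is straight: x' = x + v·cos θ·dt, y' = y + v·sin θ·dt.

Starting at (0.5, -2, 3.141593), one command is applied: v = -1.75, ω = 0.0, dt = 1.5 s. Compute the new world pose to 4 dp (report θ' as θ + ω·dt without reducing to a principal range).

(3.1250, -2.0000, 3.1416)

θ' = 3.1416 + 0.0·1.5 = 3.1416
ω = 0 → straight: x' = 0.5 + -1.75·cos(3.1416)·1.5 = 3.1250
y' = -2 + -1.75·sin(3.1416)·1.5 = -2.0000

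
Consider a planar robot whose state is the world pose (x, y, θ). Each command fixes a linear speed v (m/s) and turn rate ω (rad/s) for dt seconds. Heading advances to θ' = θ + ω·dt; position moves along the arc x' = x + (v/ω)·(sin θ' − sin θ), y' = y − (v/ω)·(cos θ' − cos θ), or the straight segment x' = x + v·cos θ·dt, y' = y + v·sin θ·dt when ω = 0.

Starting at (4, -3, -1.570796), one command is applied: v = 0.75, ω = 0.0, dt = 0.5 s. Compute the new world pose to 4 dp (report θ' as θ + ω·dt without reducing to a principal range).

(4.0000, -3.3750, -1.5708)

θ' = -1.5708 + 0.0·0.5 = -1.5708
ω = 0 → straight: x' = 4 + 0.75·cos(-1.5708)·0.5 = 4.0000
y' = -3 + 0.75·sin(-1.5708)·0.5 = -3.3750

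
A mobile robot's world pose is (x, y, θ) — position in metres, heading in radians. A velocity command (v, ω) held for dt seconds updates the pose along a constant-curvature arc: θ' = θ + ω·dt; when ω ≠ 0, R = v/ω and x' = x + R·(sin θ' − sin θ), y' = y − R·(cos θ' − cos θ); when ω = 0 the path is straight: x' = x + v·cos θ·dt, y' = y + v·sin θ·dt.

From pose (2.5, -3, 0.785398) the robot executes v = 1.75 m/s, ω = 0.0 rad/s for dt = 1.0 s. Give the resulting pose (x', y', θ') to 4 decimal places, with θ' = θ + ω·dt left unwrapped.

θ' = 0.7854 + 0.0·1.0 = 0.7854
ω = 0 → straight: x' = 2.5 + 1.75·cos(0.7854)·1.0 = 3.7374
y' = -3 + 1.75·sin(0.7854)·1.0 = -1.7626

(3.7374, -1.7626, 0.7854)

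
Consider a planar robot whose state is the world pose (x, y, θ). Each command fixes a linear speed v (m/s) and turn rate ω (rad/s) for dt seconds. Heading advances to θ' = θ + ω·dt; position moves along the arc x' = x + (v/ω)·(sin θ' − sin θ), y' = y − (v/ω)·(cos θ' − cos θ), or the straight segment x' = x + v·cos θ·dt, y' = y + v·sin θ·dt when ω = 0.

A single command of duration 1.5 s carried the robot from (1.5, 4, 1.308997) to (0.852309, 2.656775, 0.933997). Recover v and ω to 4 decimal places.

v = -1.0000, ω = -0.2500

Δθ = 0.933997 − 1.308997 = -0.375000
ω = Δθ/dt = -0.375000/1.5 = -0.2500
R = −Δy/(cos θ' − cos θ) = 4.0000
v = R·ω = 4.0000·-0.2500 = -1.0000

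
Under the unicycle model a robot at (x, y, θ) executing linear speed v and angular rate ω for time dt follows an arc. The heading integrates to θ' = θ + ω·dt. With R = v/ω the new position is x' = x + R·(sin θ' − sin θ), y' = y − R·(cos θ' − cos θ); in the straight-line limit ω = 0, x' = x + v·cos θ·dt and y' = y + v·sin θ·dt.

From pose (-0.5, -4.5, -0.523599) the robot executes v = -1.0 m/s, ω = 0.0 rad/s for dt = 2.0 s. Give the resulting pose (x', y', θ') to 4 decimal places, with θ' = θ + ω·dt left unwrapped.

θ' = -0.5236 + 0.0·2.0 = -0.5236
ω = 0 → straight: x' = -0.5 + -1.0·cos(-0.5236)·2.0 = -2.2321
y' = -4.5 + -1.0·sin(-0.5236)·2.0 = -3.5000

(-2.2321, -3.5000, -0.5236)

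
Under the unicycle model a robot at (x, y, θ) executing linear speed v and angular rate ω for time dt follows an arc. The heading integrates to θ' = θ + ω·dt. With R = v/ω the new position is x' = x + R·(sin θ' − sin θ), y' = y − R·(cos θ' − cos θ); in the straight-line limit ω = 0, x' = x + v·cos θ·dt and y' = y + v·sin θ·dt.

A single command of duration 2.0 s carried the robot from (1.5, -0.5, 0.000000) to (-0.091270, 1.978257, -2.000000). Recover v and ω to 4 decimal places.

Δθ = -2.000000 − 0.000000 = -2.000000
ω = Δθ/dt = -2.000000/2.0 = -1.0000
R = −Δy/(cos θ' − cos θ) = 1.7500
v = R·ω = 1.7500·-1.0000 = -1.7500

v = -1.7500, ω = -1.0000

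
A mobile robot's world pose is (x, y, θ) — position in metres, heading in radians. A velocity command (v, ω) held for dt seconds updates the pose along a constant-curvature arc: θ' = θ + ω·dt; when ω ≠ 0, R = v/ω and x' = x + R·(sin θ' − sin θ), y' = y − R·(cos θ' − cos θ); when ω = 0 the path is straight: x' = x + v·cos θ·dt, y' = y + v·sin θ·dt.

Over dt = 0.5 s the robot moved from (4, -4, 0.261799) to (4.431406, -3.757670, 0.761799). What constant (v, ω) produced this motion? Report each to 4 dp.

v = 1.0000, ω = 1.0000

Δθ = 0.761799 − 0.261799 = 0.500000
ω = Δθ/dt = 0.500000/0.5 = 1.0000
R = Δx/(sin θ' − sin θ) = 1.0000
v = R·ω = 1.0000·1.0000 = 1.0000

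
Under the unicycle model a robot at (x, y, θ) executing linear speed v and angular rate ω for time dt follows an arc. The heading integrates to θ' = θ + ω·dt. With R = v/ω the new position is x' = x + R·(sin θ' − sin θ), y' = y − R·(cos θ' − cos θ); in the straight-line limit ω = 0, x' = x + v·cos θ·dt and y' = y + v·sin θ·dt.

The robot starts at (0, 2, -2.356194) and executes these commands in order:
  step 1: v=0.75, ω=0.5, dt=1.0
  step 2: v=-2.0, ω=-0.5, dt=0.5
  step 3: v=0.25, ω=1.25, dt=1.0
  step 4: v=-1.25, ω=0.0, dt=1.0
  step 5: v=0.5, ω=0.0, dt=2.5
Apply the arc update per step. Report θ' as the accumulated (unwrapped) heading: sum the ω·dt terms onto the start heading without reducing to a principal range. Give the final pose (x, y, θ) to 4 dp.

step 1: θ'=-1.8562 (R=1.5000) → pose (-0.3787, 1.3616, -1.8562)
step 2: θ'=-2.1062 (R=4.0000) → pose (0.0193, 2.2762, -2.1062)
step 3: θ'=-0.8562 (R=0.2000) → pose (0.0402, 2.0431, -0.8562)
step 4: θ'=-0.8562 (straight) → pose (-0.7789, 2.9873, -0.8562)
step 5: θ'=-0.8562 (straight) → pose (0.0402, 2.0431, -0.8562)

(0.0402, 2.0431, -0.8562)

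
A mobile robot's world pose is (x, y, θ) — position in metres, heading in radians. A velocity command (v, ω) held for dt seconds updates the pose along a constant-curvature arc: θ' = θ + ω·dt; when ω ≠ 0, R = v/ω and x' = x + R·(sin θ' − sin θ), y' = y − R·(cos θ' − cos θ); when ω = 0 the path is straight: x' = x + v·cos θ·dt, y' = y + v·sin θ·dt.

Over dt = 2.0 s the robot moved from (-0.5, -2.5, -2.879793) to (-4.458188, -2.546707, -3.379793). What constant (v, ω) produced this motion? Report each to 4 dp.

Δθ = -3.379793 − -2.879793 = -0.500000
ω = Δθ/dt = -0.500000/2.0 = -0.2500
R = Δx/(sin θ' − sin θ) = -8.0000
v = R·ω = -8.0000·-0.2500 = 2.0000

v = 2.0000, ω = -0.2500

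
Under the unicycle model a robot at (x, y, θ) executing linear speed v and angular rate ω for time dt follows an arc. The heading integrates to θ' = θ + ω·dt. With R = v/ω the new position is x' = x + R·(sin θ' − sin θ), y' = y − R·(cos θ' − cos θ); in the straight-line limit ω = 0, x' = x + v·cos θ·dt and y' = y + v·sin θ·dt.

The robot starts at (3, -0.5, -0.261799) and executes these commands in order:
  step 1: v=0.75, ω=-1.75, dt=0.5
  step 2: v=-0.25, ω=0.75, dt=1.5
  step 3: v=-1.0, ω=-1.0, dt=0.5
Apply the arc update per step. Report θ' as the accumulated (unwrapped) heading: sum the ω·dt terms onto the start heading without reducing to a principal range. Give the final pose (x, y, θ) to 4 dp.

step 1: θ'=-1.1368 (R=-0.4286) → pose (3.2779, -0.7338, -1.1368)
step 2: θ'=-0.0118 (R=-0.3333) → pose (2.9794, -0.5406, -0.0118)
step 3: θ'=-0.5118 (R=1.0000) → pose (2.5015, -0.4125, -0.5118)

(2.5015, -0.4125, -0.5118)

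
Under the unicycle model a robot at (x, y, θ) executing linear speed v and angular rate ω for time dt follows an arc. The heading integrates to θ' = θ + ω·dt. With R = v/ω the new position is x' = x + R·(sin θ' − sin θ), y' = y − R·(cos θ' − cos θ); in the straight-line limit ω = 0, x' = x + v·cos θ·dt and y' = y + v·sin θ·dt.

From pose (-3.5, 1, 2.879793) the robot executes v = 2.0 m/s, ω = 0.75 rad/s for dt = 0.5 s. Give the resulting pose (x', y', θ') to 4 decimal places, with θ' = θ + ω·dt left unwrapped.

(-4.4914, 1.0738, 3.2548)

θ' = 2.8798 + 0.75·0.5 = 3.2548
R = v/ω = 2.0/0.75 = 2.6667
x' = -3.5 + 2.6667·(sin 3.2548 − sin 2.8798) = -4.4914
y' = 1 − 2.6667·(cos 3.2548 − cos 2.8798) = 1.0738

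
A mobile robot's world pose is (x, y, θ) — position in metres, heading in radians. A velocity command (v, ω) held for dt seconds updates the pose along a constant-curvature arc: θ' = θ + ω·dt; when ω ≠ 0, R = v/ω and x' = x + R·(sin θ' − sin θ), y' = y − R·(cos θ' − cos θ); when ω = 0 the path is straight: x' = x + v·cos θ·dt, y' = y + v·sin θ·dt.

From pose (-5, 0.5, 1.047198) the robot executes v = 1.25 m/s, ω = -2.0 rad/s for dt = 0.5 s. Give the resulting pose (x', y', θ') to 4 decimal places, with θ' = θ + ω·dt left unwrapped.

θ' = 1.0472 + -2.0·0.5 = 0.0472
R = v/ω = 1.25/-2.0 = -0.6250
x' = -5 + -0.6250·(sin 0.0472 − sin 1.0472) = -4.4882
y' = 0.5 − -0.6250·(cos 0.0472 − cos 1.0472) = 0.8118

(-4.4882, 0.8118, 0.0472)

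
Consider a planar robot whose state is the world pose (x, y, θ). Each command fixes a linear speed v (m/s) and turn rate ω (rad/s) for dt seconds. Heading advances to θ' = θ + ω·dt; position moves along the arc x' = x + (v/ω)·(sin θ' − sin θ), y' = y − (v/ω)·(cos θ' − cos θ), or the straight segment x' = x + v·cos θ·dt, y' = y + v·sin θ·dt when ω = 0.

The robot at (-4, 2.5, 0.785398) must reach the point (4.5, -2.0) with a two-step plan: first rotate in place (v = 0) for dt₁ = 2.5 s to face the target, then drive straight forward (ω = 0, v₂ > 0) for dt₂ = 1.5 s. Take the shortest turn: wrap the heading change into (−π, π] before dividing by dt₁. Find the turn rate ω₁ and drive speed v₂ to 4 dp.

heading to target = atan2(-2−2.5, 4.5−-4) = -0.4869
Δθ = wrap(-0.4869 − 0.7854) = -1.2723; ω₁ = Δθ/dt₁ = -0.5089
distance = √((4.5−-4)² + (-2−2.5)²) = 9.6177; v₂ = distance/dt₂ = 6.4118

ω₁ = -0.5089, v₂ = 6.4118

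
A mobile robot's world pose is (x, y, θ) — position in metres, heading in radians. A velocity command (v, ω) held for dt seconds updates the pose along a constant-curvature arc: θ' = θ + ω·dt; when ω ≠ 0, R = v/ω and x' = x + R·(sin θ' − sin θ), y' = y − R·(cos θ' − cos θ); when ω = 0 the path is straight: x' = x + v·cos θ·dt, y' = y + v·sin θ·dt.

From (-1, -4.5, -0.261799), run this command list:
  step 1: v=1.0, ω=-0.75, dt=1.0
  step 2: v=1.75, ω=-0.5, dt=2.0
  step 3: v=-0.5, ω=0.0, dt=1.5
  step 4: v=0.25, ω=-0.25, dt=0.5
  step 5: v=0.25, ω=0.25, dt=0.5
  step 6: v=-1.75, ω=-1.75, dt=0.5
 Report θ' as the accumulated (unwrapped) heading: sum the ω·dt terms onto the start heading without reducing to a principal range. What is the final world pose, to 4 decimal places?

step 1: θ'=-1.0118 (R=-1.3333) → pose (-0.2147, -5.0808, -1.0118)
step 2: θ'=-2.0118 (R=-3.5000) → pose (-0.0168, -8.4309, -2.0118)
step 3: θ'=-2.0118 (straight) → pose (0.3033, -7.7527, -2.0118)
step 4: θ'=-2.1368 (R=-1.0000) → pose (0.2430, -7.8621, -2.1368)
step 5: θ'=-2.0118 (R=1.0000) → pose (0.1828, -7.9715, -2.0118)
step 6: θ'=-2.8868 (R=1.0000) → pose (0.8350, -7.4306, -2.8868)

(0.8350, -7.4306, -2.8868)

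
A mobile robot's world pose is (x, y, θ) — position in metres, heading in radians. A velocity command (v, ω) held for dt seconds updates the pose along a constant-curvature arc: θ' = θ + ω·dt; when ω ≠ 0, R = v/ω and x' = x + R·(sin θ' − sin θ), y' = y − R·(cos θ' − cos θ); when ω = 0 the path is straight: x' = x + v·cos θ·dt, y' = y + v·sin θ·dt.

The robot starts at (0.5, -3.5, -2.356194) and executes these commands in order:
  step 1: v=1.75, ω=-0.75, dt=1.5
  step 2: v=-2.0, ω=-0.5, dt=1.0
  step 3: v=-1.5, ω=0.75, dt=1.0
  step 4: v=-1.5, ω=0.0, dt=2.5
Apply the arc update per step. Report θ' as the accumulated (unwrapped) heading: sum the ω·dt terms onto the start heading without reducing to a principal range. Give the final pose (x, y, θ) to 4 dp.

(4.7626, -6.1427, -3.2312)

step 1: θ'=-3.4812 (R=-2.3333) → pose (-1.9272, -4.0502, -3.4812)
step 2: θ'=-3.9812 (R=4.0000) → pose (-0.2821, -5.1507, -3.9812)
step 3: θ'=-3.2312 (R=-2.0000) → pose (1.0277, -5.8071, -3.2312)
step 4: θ'=-3.2312 (straight) → pose (4.7626, -6.1427, -3.2312)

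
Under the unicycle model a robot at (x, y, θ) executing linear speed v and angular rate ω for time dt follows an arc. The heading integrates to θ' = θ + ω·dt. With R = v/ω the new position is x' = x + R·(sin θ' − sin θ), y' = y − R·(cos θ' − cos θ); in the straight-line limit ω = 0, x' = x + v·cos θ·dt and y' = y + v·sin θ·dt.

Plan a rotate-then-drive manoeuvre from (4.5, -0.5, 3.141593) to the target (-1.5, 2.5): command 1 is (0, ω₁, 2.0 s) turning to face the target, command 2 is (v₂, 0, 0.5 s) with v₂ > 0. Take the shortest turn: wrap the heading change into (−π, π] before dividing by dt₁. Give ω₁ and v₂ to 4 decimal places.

heading to target = atan2(2.5−-0.5, -1.5−4.5) = 2.6779
Δθ = wrap(2.6779 − 3.1416) = -0.4636; ω₁ = Δθ/dt₁ = -0.2318
distance = √((-1.5−4.5)² + (2.5−-0.5)²) = 6.7082; v₂ = distance/dt₂ = 13.4164

ω₁ = -0.2318, v₂ = 13.4164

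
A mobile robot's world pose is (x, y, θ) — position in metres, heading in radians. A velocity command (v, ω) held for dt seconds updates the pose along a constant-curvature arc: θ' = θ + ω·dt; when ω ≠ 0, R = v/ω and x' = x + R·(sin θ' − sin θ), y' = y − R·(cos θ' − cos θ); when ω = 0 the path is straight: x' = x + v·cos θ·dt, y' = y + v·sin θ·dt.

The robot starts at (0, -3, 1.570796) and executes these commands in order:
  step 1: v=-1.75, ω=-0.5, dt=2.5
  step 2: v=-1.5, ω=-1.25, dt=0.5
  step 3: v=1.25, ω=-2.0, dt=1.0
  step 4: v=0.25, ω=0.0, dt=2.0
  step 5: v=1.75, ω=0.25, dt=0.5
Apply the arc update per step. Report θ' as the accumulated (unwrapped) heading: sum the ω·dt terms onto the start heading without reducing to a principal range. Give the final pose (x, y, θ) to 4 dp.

step 1: θ'=0.3208 (R=3.5000) → pose (-2.3964, -6.3214, 0.3208)
step 2: θ'=-0.3042 (R=1.2000) → pose (-3.1342, -6.3276, -0.3042)
step 3: θ'=-2.3042 (R=-0.6250) → pose (-2.8571, -7.3422, -2.3042)
step 4: θ'=-2.3042 (straight) → pose (-3.1918, -7.7137, -2.3042)
step 5: θ'=-2.1792 (R=7.0000) → pose (-3.7354, -8.3986, -2.1792)

(-3.7354, -8.3986, -2.1792)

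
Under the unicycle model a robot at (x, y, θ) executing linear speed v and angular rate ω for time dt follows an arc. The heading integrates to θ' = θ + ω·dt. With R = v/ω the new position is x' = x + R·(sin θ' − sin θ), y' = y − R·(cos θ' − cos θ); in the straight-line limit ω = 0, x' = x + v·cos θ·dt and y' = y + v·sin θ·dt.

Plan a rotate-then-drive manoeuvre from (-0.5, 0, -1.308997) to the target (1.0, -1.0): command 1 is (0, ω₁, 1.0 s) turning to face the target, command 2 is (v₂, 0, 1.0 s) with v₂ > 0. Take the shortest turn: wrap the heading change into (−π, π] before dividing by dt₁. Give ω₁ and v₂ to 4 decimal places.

heading to target = atan2(-1−0, 1−-0.5) = -0.5880
Δθ = wrap(-0.5880 − -1.3090) = 0.7210; ω₁ = Δθ/dt₁ = 0.7210
distance = √((1−-0.5)² + (-1−0)²) = 1.8028; v₂ = distance/dt₂ = 1.8028

ω₁ = 0.7210, v₂ = 1.8028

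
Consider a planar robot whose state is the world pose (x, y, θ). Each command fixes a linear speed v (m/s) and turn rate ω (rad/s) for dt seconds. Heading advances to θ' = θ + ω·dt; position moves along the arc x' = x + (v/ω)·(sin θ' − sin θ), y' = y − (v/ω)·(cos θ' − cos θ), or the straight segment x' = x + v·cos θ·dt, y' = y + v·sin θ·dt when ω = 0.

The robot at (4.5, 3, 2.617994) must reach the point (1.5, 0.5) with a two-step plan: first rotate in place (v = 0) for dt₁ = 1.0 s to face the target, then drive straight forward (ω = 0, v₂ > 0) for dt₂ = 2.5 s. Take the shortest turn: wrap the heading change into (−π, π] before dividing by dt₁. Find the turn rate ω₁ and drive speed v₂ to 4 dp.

heading to target = atan2(0.5−3, 1.5−4.5) = -2.4469
Δθ = wrap(-2.4469 − 2.6180) = 1.2183; ω₁ = Δθ/dt₁ = 1.2183
distance = √((1.5−4.5)² + (0.5−3)²) = 3.9051; v₂ = distance/dt₂ = 1.5620

ω₁ = 1.2183, v₂ = 1.5620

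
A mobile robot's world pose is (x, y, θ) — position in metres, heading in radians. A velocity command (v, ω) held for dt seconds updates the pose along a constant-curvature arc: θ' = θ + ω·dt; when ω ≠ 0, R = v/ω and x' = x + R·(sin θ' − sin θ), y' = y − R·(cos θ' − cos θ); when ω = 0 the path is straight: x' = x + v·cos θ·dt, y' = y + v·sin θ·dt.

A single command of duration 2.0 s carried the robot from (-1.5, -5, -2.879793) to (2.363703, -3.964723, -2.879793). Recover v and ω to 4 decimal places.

v = -2.0000, ω = 0.0000

Δθ = -2.879793 − -2.879793 = 0.000000
ω = Δθ/dt = 0.000000/2.0 = 0.0000
ω = 0 → v = (Δx·cos θ + Δy·sin θ)/dt = -2.0000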